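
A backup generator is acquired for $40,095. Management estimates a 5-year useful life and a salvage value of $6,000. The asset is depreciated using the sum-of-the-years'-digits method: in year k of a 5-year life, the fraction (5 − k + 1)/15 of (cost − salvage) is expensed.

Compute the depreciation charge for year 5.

$2,273

Depreciable base = $40,095 − $6,000 = $34,095.
Sum of the years' digits = 5+4+3+2+1 = 15.
Year 1: $34,095 × 5/15 = $11,365. Book value $28,730.
Year 2: $34,095 × 4/15 = $9,092. Book value $19,638.
Year 3: $34,095 × 3/15 = $6,819. Book value $12,819.
Year 4: $34,095 × 2/15 = $4,546. Book value $8,273.
Year 5: $34,095 × 1/15 = $2,273. Book value $6,000.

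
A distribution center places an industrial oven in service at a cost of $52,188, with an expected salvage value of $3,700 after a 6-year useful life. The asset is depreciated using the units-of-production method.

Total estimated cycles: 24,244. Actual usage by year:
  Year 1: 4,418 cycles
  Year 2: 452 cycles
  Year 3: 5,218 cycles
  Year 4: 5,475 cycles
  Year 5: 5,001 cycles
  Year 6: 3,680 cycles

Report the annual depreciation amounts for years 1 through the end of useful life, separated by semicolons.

Depreciable base = $52,188 − $3,700 = $48,488.
Rate = $48,488 / 24,244 cycles = $2 per cycle.
Year 1: 4,418 × $2 = $8,836. Book value $43,352.
Year 2: 452 × $2 = $904. Book value $42,448.
Year 3: 5,218 × $2 = $10,436. Book value $32,012.
Year 4: 5,475 × $2 = $10,950. Book value $21,062.
Year 5: 5,001 × $2 = $10,002. Book value $11,060.
Year 6: 3,680 × $2 = $7,360. Book value $3,700.

$8,836; $904; $10,436; $10,950; $10,002; $7,360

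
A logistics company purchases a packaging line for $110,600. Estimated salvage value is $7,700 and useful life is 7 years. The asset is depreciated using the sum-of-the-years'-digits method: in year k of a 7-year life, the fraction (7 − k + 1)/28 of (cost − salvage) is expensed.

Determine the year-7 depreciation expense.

$3,675

Depreciable base = $110,600 − $7,700 = $102,900.
Sum of the years' digits = 7+6+5+4+3+2+1 = 28.
Year 1: $102,900 × 7/28 = $25,725. Book value $84,875.
Year 2: $102,900 × 6/28 = $22,050. Book value $62,825.
Year 3: $102,900 × 5/28 = $18,375. Book value $44,450.
Year 4: $102,900 × 4/28 = $14,700. Book value $29,750.
Year 5: $102,900 × 3/28 = $11,025. Book value $18,725.
Year 6: $102,900 × 2/28 = $7,350. Book value $11,375.
Year 7: $102,900 × 1/28 = $3,675. Book value $7,700.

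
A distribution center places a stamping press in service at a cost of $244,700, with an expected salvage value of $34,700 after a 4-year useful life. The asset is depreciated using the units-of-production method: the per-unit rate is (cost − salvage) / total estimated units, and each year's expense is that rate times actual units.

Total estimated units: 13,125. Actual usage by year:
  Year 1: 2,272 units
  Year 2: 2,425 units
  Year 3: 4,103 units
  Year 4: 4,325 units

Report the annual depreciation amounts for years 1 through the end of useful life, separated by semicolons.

$36,352; $38,800; $65,648; $69,200

Depreciable base = $244,700 − $34,700 = $210,000.
Rate = $210,000 / 13,125 units = $16 per unit.
Year 1: 2,272 × $16 = $36,352. Book value $208,348.
Year 2: 2,425 × $16 = $38,800. Book value $169,548.
Year 3: 4,103 × $16 = $65,648. Book value $103,900.
Year 4: 4,325 × $16 = $69,200. Book value $34,700.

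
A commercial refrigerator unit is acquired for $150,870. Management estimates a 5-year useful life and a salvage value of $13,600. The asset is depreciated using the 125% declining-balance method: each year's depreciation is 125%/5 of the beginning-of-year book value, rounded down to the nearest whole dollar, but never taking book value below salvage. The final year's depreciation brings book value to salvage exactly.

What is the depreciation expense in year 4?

$15,912

Depreciable base = $150,870 − $13,600 = $137,270.
Year 1: ⌊$150,870 × 125%/5⌋ = $37,717. Book value $113,153.
Year 2: ⌊$113,153 × 125%/5⌋ = $28,288. Book value $84,865.
Year 3: ⌊$84,865 × 125%/5⌋ = $21,216. Book value $63,649.
Year 4: ⌊$63,649 × 125%/5⌋ = $15,912. Book value $47,737.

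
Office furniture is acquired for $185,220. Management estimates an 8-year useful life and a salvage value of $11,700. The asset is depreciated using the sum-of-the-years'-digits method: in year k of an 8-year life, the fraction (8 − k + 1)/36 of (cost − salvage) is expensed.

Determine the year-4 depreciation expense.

$24,100

Depreciable base = $185,220 − $11,700 = $173,520.
Sum of the years' digits = 8+7+6+5+4+3+2+1 = 36.
Year 1: $173,520 × 8/36 = $38,560. Book value $146,660.
Year 2: $173,520 × 7/36 = $33,740. Book value $112,920.
Year 3: $173,520 × 6/36 = $28,920. Book value $84,000.
Year 4: $173,520 × 5/36 = $24,100. Book value $59,900.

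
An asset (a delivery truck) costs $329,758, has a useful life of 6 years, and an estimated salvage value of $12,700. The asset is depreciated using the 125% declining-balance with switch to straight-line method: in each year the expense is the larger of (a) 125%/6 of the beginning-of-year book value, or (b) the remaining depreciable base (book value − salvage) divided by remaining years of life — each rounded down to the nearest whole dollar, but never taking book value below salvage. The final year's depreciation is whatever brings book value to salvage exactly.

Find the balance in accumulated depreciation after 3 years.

Depreciable base = $329,758 − $12,700 = $317,058.
Year 1: DB = ⌊$329,758 × 125%/6⌋ = $68,699; SL = ⌊$317,058/6⌋ = $52,843 → take DB $68,699. Book value $261,059.
Year 2: DB = ⌊$261,059 × 125%/6⌋ = $54,387; SL = ⌊$248,359/5⌋ = $49,671 → take DB $54,387. Book value $206,672.
Year 3: DB = ⌊$206,672 × 125%/6⌋ = $43,056; SL = ⌊$193,972/4⌋ = $48,493 → take SL $48,493. Book value $158,179.
Accumulated through year 3 = $329,758 − $158,179 = $171,579.

$171,579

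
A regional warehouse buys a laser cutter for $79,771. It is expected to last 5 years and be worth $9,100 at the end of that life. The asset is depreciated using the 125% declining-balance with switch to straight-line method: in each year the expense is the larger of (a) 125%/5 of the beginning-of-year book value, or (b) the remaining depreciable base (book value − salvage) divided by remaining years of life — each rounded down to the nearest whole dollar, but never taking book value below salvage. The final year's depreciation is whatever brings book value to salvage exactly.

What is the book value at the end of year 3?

Depreciable base = $79,771 − $9,100 = $70,671.
Year 1: DB = ⌊$79,771 × 125%/5⌋ = $19,942; SL = ⌊$70,671/5⌋ = $14,134 → take DB $19,942. Book value $59,829.
Year 2: DB = ⌊$59,829 × 125%/5⌋ = $14,957; SL = ⌊$50,729/4⌋ = $12,682 → take DB $14,957. Book value $44,872.
Year 3: DB = ⌊$44,872 × 125%/5⌋ = $11,218; SL = ⌊$35,772/3⌋ = $11,924 → take SL $11,924. Book value $32,948.

$32,948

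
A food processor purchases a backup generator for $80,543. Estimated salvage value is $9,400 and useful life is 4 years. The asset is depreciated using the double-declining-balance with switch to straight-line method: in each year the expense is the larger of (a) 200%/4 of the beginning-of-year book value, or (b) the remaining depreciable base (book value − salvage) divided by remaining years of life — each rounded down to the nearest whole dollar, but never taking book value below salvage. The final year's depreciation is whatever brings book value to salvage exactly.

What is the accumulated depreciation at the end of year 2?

$60,407

Depreciable base = $80,543 − $9,400 = $71,143.
Year 1: DB = ⌊$80,543 × 200%/4⌋ = $40,271; SL = ⌊$71,143/4⌋ = $17,785 → take DB $40,271. Book value $40,272.
Year 2: DB = ⌊$40,272 × 200%/4⌋ = $20,136; SL = ⌊$30,872/3⌋ = $10,290 → take DB $20,136. Book value $20,136.
Accumulated through year 2 = $80,543 − $20,136 = $60,407.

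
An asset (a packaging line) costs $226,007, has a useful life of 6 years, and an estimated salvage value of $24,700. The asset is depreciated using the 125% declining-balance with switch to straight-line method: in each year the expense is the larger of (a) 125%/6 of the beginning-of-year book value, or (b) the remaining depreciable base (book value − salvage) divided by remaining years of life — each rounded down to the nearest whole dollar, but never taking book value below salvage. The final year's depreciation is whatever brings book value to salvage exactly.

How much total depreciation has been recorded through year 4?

Depreciable base = $226,007 − $24,700 = $201,307.
Year 1: DB = ⌊$226,007 × 125%/6⌋ = $47,084; SL = ⌊$201,307/6⌋ = $33,551 → take DB $47,084. Book value $178,923.
Year 2: DB = ⌊$178,923 × 125%/6⌋ = $37,275; SL = ⌊$154,223/5⌋ = $30,844 → take DB $37,275. Book value $141,648.
Year 3: DB = ⌊$141,648 × 125%/6⌋ = $29,510; SL = ⌊$116,948/4⌋ = $29,237 → take DB $29,510. Book value $112,138.
Year 4: DB = ⌊$112,138 × 125%/6⌋ = $23,362; SL = ⌊$87,438/3⌋ = $29,146 → take SL $29,146. Book value $82,992.
Accumulated through year 4 = $226,007 − $82,992 = $143,015.

$143,015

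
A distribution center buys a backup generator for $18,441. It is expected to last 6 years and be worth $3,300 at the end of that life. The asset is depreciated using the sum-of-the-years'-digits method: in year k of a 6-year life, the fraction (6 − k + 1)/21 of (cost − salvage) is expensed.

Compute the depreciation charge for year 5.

$1,442

Depreciable base = $18,441 − $3,300 = $15,141.
Sum of the years' digits = 6+5+4+3+2+1 = 21.
Year 1: $15,141 × 6/21 = $4,326. Book value $14,115.
Year 2: $15,141 × 5/21 = $3,605. Book value $10,510.
Year 3: $15,141 × 4/21 = $2,884. Book value $7,626.
Year 4: $15,141 × 3/21 = $2,163. Book value $5,463.
Year 5: $15,141 × 2/21 = $1,442. Book value $4,021.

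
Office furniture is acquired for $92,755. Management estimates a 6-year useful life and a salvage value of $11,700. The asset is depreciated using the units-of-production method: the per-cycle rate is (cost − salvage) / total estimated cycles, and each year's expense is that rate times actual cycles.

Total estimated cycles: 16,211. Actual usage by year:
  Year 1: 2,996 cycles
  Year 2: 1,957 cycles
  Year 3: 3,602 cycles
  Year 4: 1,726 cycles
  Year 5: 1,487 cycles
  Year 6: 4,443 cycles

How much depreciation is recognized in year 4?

$8,630

Depreciable base = $92,755 − $11,700 = $81,055.
Rate = $81,055 / 16,211 cycles = $5 per cycle.
Year 1: 2,996 × $5 = $14,980. Book value $77,775.
Year 2: 1,957 × $5 = $9,785. Book value $67,990.
Year 3: 3,602 × $5 = $18,010. Book value $49,980.
Year 4: 1,726 × $5 = $8,630. Book value $41,350.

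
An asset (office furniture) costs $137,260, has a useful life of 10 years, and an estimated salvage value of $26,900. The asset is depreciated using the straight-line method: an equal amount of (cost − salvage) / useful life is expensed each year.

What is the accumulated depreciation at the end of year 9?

$99,324

Depreciable base = $137,260 − $26,900 = $110,360.
Annual expense = $110,360 / 10 = $11,036.
End of year 1: book value $126,224.
End of year 2: book value $115,188.
End of year 3: book value $104,152.
End of year 4: book value $93,116.
End of year 5: book value $82,080.
End of year 6: book value $71,044.
End of year 7: book value $60,008.
End of year 8: book value $48,972.
End of year 9: book value $37,936.
Accumulated through year 9 = $137,260 − $37,936 = $99,324.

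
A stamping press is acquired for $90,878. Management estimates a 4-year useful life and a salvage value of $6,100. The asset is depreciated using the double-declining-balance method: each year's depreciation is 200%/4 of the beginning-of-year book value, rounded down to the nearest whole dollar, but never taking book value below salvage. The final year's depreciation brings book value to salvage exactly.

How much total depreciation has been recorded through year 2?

$68,158

Depreciable base = $90,878 − $6,100 = $84,778.
Year 1: ⌊$90,878 × 200%/4⌋ = $45,439. Book value $45,439.
Year 2: ⌊$45,439 × 200%/4⌋ = $22,719. Book value $22,720.
Accumulated through year 2 = $90,878 − $22,720 = $68,158.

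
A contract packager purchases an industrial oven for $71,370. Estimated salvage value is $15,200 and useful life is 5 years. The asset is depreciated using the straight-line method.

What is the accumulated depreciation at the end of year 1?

$11,234

Depreciable base = $71,370 − $15,200 = $56,170.
Annual expense = $56,170 / 5 = $11,234.
End of year 1: book value $60,136.
Accumulated through year 1 = $71,370 − $60,136 = $11,234.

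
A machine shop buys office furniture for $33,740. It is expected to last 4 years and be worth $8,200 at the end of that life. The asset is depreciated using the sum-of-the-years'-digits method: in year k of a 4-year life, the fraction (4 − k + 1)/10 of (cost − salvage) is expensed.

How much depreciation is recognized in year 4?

Depreciable base = $33,740 − $8,200 = $25,540.
Sum of the years' digits = 4+3+2+1 = 10.
Year 1: $25,540 × 4/10 = $10,216. Book value $23,524.
Year 2: $25,540 × 3/10 = $7,662. Book value $15,862.
Year 3: $25,540 × 2/10 = $5,108. Book value $10,754.
Year 4: $25,540 × 1/10 = $2,554. Book value $8,200.

$2,554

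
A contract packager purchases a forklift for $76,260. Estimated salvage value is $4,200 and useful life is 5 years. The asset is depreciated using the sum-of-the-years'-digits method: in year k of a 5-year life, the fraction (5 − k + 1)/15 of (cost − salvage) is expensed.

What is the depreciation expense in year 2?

Depreciable base = $76,260 − $4,200 = $72,060.
Sum of the years' digits = 5+4+3+2+1 = 15.
Year 1: $72,060 × 5/15 = $24,020. Book value $52,240.
Year 2: $72,060 × 4/15 = $19,216. Book value $33,024.

$19,216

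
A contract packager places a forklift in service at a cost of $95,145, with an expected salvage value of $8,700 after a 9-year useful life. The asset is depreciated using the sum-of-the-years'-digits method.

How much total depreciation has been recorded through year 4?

$57,630

Depreciable base = $95,145 − $8,700 = $86,445.
Sum of the years' digits = 9+8+7+6+5+4+3+2+1 = 45.
Year 1: $86,445 × 9/45 = $17,289. Book value $77,856.
Year 2: $86,445 × 8/45 = $15,368. Book value $62,488.
Year 3: $86,445 × 7/45 = $13,447. Book value $49,041.
Year 4: $86,445 × 6/45 = $11,526. Book value $37,515.
Accumulated through year 4 = $95,145 − $37,515 = $57,630.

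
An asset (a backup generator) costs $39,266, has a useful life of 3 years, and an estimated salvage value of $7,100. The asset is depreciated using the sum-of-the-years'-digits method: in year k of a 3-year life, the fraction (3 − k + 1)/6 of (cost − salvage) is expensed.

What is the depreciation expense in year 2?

Depreciable base = $39,266 − $7,100 = $32,166.
Sum of the years' digits = 3+2+1 = 6.
Year 1: $32,166 × 3/6 = $16,083. Book value $23,183.
Year 2: $32,166 × 2/6 = $10,722. Book value $12,461.

$10,722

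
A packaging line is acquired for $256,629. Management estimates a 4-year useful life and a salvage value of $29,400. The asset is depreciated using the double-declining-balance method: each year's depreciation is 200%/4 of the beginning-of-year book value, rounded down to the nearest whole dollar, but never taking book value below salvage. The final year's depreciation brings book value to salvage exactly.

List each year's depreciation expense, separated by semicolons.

Depreciable base = $256,629 − $29,400 = $227,229.
Year 1: ⌊$256,629 × 200%/4⌋ = $128,314. Book value $128,315.
Year 2: ⌊$128,315 × 200%/4⌋ = $64,157. Book value $64,158.
Year 3: ⌊$64,158 × 200%/4⌋ = $32,079. Book value $32,079.
Year 4 (final): $32,079 − $29,400 = $2,679. Book value $29,400.

$128,314; $64,157; $32,079; $2,679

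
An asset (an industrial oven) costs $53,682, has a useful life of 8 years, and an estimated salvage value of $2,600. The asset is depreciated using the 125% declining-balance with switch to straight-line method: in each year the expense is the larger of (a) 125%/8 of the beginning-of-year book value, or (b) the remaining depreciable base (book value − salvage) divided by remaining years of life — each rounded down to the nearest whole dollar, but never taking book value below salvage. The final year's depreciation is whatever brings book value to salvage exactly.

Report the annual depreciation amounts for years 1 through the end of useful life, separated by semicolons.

Depreciable base = $53,682 − $2,600 = $51,082.
Year 1: DB = ⌊$53,682 × 125%/8⌋ = $8,387; SL = ⌊$51,082/8⌋ = $6,385 → take DB $8,387. Book value $45,295.
Year 2: DB = ⌊$45,295 × 125%/8⌋ = $7,077; SL = ⌊$42,695/7⌋ = $6,099 → take DB $7,077. Book value $38,218.
Year 3: DB = ⌊$38,218 × 125%/8⌋ = $5,971; SL = ⌊$35,618/6⌋ = $5,936 → take DB $5,971. Book value $32,247.
Year 4: DB = ⌊$32,247 × 125%/8⌋ = $5,038; SL = ⌊$29,647/5⌋ = $5,929 → take SL $5,929. Book value $26,318.
Year 5: DB = ⌊$26,318 × 125%/8⌋ = $4,112; SL = ⌊$23,718/4⌋ = $5,929 → take SL $5,929. Book value $20,389.
Year 6: DB = ⌊$20,389 × 125%/8⌋ = $3,185; SL = ⌊$17,789/3⌋ = $5,929 → take SL $5,929. Book value $14,460.
Year 7: DB = ⌊$14,460 × 125%/8⌋ = $2,259; SL = ⌊$11,860/2⌋ = $5,930 → take SL $5,930. Book value $8,530.
Year 8 (final): $8,530 − $2,600 = $5,930. Book value $2,600.

$8,387; $7,077; $5,971; $5,929; $5,929; $5,929; $5,930; $5,930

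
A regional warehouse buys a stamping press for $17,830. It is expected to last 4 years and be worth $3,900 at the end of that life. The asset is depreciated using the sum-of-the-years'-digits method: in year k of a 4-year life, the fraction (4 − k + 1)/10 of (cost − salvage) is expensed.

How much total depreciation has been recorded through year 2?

Depreciable base = $17,830 − $3,900 = $13,930.
Sum of the years' digits = 4+3+2+1 = 10.
Year 1: $13,930 × 4/10 = $5,572. Book value $12,258.
Year 2: $13,930 × 3/10 = $4,179. Book value $8,079.
Accumulated through year 2 = $17,830 − $8,079 = $9,751.

$9,751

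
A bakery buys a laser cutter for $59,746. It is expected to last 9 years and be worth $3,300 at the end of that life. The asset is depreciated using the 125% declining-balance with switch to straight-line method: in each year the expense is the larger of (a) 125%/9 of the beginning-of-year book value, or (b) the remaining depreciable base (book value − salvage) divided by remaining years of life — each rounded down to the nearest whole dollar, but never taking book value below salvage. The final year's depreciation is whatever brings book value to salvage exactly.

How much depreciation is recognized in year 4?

Depreciable base = $59,746 − $3,300 = $56,446.
Year 1: DB = ⌊$59,746 × 125%/9⌋ = $8,298; SL = ⌊$56,446/9⌋ = $6,271 → take DB $8,298. Book value $51,448.
Year 2: DB = ⌊$51,448 × 125%/9⌋ = $7,145; SL = ⌊$48,148/8⌋ = $6,018 → take DB $7,145. Book value $44,303.
Year 3: DB = ⌊$44,303 × 125%/9⌋ = $6,153; SL = ⌊$41,003/7⌋ = $5,857 → take DB $6,153. Book value $38,150.
Year 4: DB = ⌊$38,150 × 125%/9⌋ = $5,298; SL = ⌊$34,850/6⌋ = $5,808 → take SL $5,808. Book value $32,342.

$5,808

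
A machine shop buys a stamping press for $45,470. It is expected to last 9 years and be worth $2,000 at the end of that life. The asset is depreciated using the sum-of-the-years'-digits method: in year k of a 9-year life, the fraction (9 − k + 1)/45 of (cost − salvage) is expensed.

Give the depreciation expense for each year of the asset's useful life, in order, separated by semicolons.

$8,694; $7,728; $6,762; $5,796; $4,830; $3,864; $2,898; $1,932; $966

Depreciable base = $45,470 − $2,000 = $43,470.
Sum of the years' digits = 9+8+7+6+5+4+3+2+1 = 45.
Year 1: $43,470 × 9/45 = $8,694. Book value $36,776.
Year 2: $43,470 × 8/45 = $7,728. Book value $29,048.
Year 3: $43,470 × 7/45 = $6,762. Book value $22,286.
Year 4: $43,470 × 6/45 = $5,796. Book value $16,490.
Year 5: $43,470 × 5/45 = $4,830. Book value $11,660.
Year 6: $43,470 × 4/45 = $3,864. Book value $7,796.
Year 7: $43,470 × 3/45 = $2,898. Book value $4,898.
Year 8: $43,470 × 2/45 = $1,932. Book value $2,966.
Year 9: $43,470 × 1/45 = $966. Book value $2,000.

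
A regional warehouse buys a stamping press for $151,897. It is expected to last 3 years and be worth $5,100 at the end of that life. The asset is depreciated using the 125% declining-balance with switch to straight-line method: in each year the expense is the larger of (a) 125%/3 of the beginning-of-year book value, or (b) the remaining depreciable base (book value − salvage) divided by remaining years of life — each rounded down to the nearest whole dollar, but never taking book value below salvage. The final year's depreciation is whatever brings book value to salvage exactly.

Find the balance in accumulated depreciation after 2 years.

$105,043

Depreciable base = $151,897 − $5,100 = $146,797.
Year 1: DB = ⌊$151,897 × 125%/3⌋ = $63,290; SL = ⌊$146,797/3⌋ = $48,932 → take DB $63,290. Book value $88,607.
Year 2: DB = ⌊$88,607 × 125%/3⌋ = $36,919; SL = ⌊$83,507/2⌋ = $41,753 → take SL $41,753. Book value $46,854.
Accumulated through year 2 = $151,897 − $46,854 = $105,043.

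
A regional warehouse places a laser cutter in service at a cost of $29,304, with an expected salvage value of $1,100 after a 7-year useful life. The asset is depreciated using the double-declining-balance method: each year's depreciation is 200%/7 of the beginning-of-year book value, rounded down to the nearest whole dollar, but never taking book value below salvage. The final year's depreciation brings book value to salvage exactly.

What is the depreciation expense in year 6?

Depreciable base = $29,304 − $1,100 = $28,204.
Year 1: ⌊$29,304 × 200%/7⌋ = $8,372. Book value $20,932.
Year 2: ⌊$20,932 × 200%/7⌋ = $5,980. Book value $14,952.
Year 3: ⌊$14,952 × 200%/7⌋ = $4,272. Book value $10,680.
Year 4: ⌊$10,680 × 200%/7⌋ = $3,051. Book value $7,629.
Year 5: ⌊$7,629 × 200%/7⌋ = $2,179. Book value $5,450.
Year 6: ⌊$5,450 × 200%/7⌋ = $1,557. Book value $3,893.

$1,557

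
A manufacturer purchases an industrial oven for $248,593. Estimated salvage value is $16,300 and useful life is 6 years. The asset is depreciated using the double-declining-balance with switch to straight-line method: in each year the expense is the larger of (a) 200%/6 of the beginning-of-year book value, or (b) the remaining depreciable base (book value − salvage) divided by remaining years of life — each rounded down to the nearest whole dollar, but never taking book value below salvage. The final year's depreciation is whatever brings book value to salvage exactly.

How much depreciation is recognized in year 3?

$36,828

Depreciable base = $248,593 − $16,300 = $232,293.
Year 1: DB = ⌊$248,593 × 200%/6⌋ = $82,864; SL = ⌊$232,293/6⌋ = $38,715 → take DB $82,864. Book value $165,729.
Year 2: DB = ⌊$165,729 × 200%/6⌋ = $55,243; SL = ⌊$149,429/5⌋ = $29,885 → take DB $55,243. Book value $110,486.
Year 3: DB = ⌊$110,486 × 200%/6⌋ = $36,828; SL = ⌊$94,186/4⌋ = $23,546 → take DB $36,828. Book value $73,658.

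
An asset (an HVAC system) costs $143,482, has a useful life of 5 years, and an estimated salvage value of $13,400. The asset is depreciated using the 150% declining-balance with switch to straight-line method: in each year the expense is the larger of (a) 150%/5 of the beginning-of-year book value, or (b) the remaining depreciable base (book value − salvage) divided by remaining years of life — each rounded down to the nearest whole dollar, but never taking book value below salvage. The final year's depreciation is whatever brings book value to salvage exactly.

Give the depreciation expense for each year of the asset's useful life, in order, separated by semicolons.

Depreciable base = $143,482 − $13,400 = $130,082.
Year 1: DB = ⌊$143,482 × 150%/5⌋ = $43,044; SL = ⌊$130,082/5⌋ = $26,016 → take DB $43,044. Book value $100,438.
Year 2: DB = ⌊$100,438 × 150%/5⌋ = $30,131; SL = ⌊$87,038/4⌋ = $21,759 → take DB $30,131. Book value $70,307.
Year 3: DB = ⌊$70,307 × 150%/5⌋ = $21,092; SL = ⌊$56,907/3⌋ = $18,969 → take DB $21,092. Book value $49,215.
Year 4: DB = ⌊$49,215 × 150%/5⌋ = $14,764; SL = ⌊$35,815/2⌋ = $17,907 → take SL $17,907. Book value $31,308.
Year 5 (final): $31,308 − $13,400 = $17,908. Book value $13,400.

$43,044; $30,131; $21,092; $17,907; $17,908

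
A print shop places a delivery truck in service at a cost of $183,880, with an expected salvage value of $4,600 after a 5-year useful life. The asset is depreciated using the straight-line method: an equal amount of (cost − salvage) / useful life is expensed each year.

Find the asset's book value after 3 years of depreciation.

Depreciable base = $183,880 − $4,600 = $179,280.
Annual expense = $179,280 / 5 = $35,856.
End of year 1: book value $148,024.
End of year 2: book value $112,168.
End of year 3: book value $76,312.

$76,312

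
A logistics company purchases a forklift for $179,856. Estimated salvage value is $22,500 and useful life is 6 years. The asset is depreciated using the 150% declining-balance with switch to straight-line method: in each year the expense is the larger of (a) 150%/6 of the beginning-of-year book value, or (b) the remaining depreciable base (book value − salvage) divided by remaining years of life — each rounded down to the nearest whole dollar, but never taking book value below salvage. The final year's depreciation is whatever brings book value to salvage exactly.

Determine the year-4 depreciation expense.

Depreciable base = $179,856 − $22,500 = $157,356.
Year 1: DB = ⌊$179,856 × 150%/6⌋ = $44,964; SL = ⌊$157,356/6⌋ = $26,226 → take DB $44,964. Book value $134,892.
Year 2: DB = ⌊$134,892 × 150%/6⌋ = $33,723; SL = ⌊$112,392/5⌋ = $22,478 → take DB $33,723. Book value $101,169.
Year 3: DB = ⌊$101,169 × 150%/6⌋ = $25,292; SL = ⌊$78,669/4⌋ = $19,667 → take DB $25,292. Book value $75,877.
Year 4: DB = ⌊$75,877 × 150%/6⌋ = $18,969; SL = ⌊$53,377/3⌋ = $17,792 → take DB $18,969. Book value $56,908.

$18,969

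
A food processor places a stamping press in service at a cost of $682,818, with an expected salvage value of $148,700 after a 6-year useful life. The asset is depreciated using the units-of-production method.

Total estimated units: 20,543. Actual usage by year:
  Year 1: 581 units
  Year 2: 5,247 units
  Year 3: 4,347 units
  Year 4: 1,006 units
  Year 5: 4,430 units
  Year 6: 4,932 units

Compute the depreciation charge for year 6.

$128,232

Depreciable base = $682,818 − $148,700 = $534,118.
Rate = $534,118 / 20,543 units = $26 per unit.
Year 1: 581 × $26 = $15,106. Book value $667,712.
Year 2: 5,247 × $26 = $136,422. Book value $531,290.
Year 3: 4,347 × $26 = $113,022. Book value $418,268.
Year 4: 1,006 × $26 = $26,156. Book value $392,112.
Year 5: 4,430 × $26 = $115,180. Book value $276,932.
Year 6: 4,932 × $26 = $128,232. Book value $148,700.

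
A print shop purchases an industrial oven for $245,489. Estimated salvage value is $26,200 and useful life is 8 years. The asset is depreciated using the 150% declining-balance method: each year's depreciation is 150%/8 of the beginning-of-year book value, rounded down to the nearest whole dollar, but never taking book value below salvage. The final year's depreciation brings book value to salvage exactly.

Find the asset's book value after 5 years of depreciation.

Depreciable base = $245,489 − $26,200 = $219,289.
Year 1: ⌊$245,489 × 150%/8⌋ = $46,029. Book value $199,460.
Year 2: ⌊$199,460 × 150%/8⌋ = $37,398. Book value $162,062.
Year 3: ⌊$162,062 × 150%/8⌋ = $30,386. Book value $131,676.
Year 4: ⌊$131,676 × 150%/8⌋ = $24,689. Book value $106,987.
Year 5: ⌊$106,987 × 150%/8⌋ = $20,060. Book value $86,927.

$86,927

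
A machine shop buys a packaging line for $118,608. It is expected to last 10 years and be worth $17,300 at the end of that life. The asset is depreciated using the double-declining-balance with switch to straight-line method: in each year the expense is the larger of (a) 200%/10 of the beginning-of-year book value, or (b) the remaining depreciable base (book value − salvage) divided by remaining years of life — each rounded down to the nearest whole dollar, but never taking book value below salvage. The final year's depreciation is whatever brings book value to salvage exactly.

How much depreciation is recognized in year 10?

$0

Depreciable base = $118,608 − $17,300 = $101,308.
Year 1: DB = ⌊$118,608 × 200%/10⌋ = $23,721; SL = ⌊$101,308/10⌋ = $10,130 → take DB $23,721. Book value $94,887.
Year 2: DB = ⌊$94,887 × 200%/10⌋ = $18,977; SL = ⌊$77,587/9⌋ = $8,620 → take DB $18,977. Book value $75,910.
Year 3: DB = ⌊$75,910 × 200%/10⌋ = $15,182; SL = ⌊$58,610/8⌋ = $7,326 → take DB $15,182. Book value $60,728.
Year 4: DB = ⌊$60,728 × 200%/10⌋ = $12,145; SL = ⌊$43,428/7⌋ = $6,204 → take DB $12,145. Book value $48,583.
Year 5: DB = ⌊$48,583 × 200%/10⌋ = $9,716; SL = ⌊$31,283/6⌋ = $5,213 → take DB $9,716. Book value $38,867.
Year 6: DB = ⌊$38,867 × 200%/10⌋ = $7,773; SL = ⌊$21,567/5⌋ = $4,313 → take DB $7,773. Book value $31,094.
Year 7: DB = ⌊$31,094 × 200%/10⌋ = $6,218; SL = ⌊$13,794/4⌋ = $3,448 → take DB $6,218. Book value $24,876.
Year 8: DB = ⌊$24,876 × 200%/10⌋ = $4,975; SL = ⌊$7,576/3⌋ = $2,525 → take DB $4,975. Book value $19,901.
Year 9: DB = ⌊$19,901 × 200%/10⌋ = $3,980; SL = ⌊$2,601/2⌋ = $1,300 → take DB $3,980, capped at $2,601. Book value $17,300.
Year 10 (final): $17,300 − $17,300 = $0. Book value $17,300.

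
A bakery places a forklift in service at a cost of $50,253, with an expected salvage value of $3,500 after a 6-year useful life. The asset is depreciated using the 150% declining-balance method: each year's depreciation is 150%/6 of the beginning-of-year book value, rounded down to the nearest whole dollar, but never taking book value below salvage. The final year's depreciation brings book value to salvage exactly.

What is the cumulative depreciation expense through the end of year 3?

$29,052

Depreciable base = $50,253 − $3,500 = $46,753.
Year 1: ⌊$50,253 × 150%/6⌋ = $12,563. Book value $37,690.
Year 2: ⌊$37,690 × 150%/6⌋ = $9,422. Book value $28,268.
Year 3: ⌊$28,268 × 150%/6⌋ = $7,067. Book value $21,201.
Accumulated through year 3 = $50,253 − $21,201 = $29,052.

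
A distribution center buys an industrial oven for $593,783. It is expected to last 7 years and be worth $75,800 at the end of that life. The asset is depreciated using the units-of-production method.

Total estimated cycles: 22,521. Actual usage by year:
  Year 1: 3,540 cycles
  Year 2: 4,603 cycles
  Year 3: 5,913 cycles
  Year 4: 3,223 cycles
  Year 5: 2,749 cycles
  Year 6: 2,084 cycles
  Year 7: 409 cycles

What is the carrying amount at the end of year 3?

Depreciable base = $593,783 − $75,800 = $517,983.
Rate = $517,983 / 22,521 cycles = $23 per cycle.
Year 1: 3,540 × $23 = $81,420. Book value $512,363.
Year 2: 4,603 × $23 = $105,869. Book value $406,494.
Year 3: 5,913 × $23 = $135,999. Book value $270,495.

$270,495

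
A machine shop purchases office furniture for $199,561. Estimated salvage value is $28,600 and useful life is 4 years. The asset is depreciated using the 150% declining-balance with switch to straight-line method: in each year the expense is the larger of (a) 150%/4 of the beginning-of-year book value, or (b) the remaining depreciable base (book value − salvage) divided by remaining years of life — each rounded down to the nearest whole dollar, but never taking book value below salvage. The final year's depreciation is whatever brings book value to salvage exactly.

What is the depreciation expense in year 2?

$46,772

Depreciable base = $199,561 − $28,600 = $170,961.
Year 1: DB = ⌊$199,561 × 150%/4⌋ = $74,835; SL = ⌊$170,961/4⌋ = $42,740 → take DB $74,835. Book value $124,726.
Year 2: DB = ⌊$124,726 × 150%/4⌋ = $46,772; SL = ⌊$96,126/3⌋ = $32,042 → take DB $46,772. Book value $77,954.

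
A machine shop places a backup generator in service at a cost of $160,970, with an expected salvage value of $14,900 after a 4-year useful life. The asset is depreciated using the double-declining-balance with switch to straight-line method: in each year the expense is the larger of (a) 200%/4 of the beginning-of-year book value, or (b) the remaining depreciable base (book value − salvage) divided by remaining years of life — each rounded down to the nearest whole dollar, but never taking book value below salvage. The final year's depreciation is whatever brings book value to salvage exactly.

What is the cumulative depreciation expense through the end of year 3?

$140,848

Depreciable base = $160,970 − $14,900 = $146,070.
Year 1: DB = ⌊$160,970 × 200%/4⌋ = $80,485; SL = ⌊$146,070/4⌋ = $36,517 → take DB $80,485. Book value $80,485.
Year 2: DB = ⌊$80,485 × 200%/4⌋ = $40,242; SL = ⌊$65,585/3⌋ = $21,861 → take DB $40,242. Book value $40,243.
Year 3: DB = ⌊$40,243 × 200%/4⌋ = $20,121; SL = ⌊$25,343/2⌋ = $12,671 → take DB $20,121. Book value $20,122.
Accumulated through year 3 = $160,970 − $20,122 = $140,848.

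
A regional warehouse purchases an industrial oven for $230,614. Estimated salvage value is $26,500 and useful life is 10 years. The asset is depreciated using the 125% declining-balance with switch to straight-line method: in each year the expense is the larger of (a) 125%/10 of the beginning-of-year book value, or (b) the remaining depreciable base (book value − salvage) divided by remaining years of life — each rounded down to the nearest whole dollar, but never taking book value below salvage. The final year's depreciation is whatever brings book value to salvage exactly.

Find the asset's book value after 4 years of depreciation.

$135,184

Depreciable base = $230,614 − $26,500 = $204,114.
Year 1: DB = ⌊$230,614 × 125%/10⌋ = $28,826; SL = ⌊$204,114/10⌋ = $20,411 → take DB $28,826. Book value $201,788.
Year 2: DB = ⌊$201,788 × 125%/10⌋ = $25,223; SL = ⌊$175,288/9⌋ = $19,476 → take DB $25,223. Book value $176,565.
Year 3: DB = ⌊$176,565 × 125%/10⌋ = $22,070; SL = ⌊$150,065/8⌋ = $18,758 → take DB $22,070. Book value $154,495.
Year 4: DB = ⌊$154,495 × 125%/10⌋ = $19,311; SL = ⌊$127,995/7⌋ = $18,285 → take DB $19,311. Book value $135,184.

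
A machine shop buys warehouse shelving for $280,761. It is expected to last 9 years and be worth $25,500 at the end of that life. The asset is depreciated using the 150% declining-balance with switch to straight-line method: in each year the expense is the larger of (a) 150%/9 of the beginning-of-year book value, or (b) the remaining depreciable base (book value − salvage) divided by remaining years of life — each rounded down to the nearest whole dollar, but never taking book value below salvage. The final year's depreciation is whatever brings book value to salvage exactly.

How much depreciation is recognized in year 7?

$21,833

Depreciable base = $280,761 − $25,500 = $255,261.
Year 1: DB = ⌊$280,761 × 150%/9⌋ = $46,793; SL = ⌊$255,261/9⌋ = $28,362 → take DB $46,793. Book value $233,968.
Year 2: DB = ⌊$233,968 × 150%/9⌋ = $38,994; SL = ⌊$208,468/8⌋ = $26,058 → take DB $38,994. Book value $194,974.
Year 3: DB = ⌊$194,974 × 150%/9⌋ = $32,495; SL = ⌊$169,474/7⌋ = $24,210 → take DB $32,495. Book value $162,479.
Year 4: DB = ⌊$162,479 × 150%/9⌋ = $27,079; SL = ⌊$136,979/6⌋ = $22,829 → take DB $27,079. Book value $135,400.
Year 5: DB = ⌊$135,400 × 150%/9⌋ = $22,566; SL = ⌊$109,900/5⌋ = $21,980 → take DB $22,566. Book value $112,834.
Year 6: DB = ⌊$112,834 × 150%/9⌋ = $18,805; SL = ⌊$87,334/4⌋ = $21,833 → take SL $21,833. Book value $91,001.
Year 7: DB = ⌊$91,001 × 150%/9⌋ = $15,166; SL = ⌊$65,501/3⌋ = $21,833 → take SL $21,833. Book value $69,168.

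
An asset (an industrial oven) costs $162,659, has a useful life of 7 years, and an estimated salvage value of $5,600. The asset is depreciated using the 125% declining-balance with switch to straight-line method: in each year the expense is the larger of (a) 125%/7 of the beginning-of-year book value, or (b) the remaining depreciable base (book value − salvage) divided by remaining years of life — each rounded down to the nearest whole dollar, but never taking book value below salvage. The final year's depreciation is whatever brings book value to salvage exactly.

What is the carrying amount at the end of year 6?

Depreciable base = $162,659 − $5,600 = $157,059.
Year 1: DB = ⌊$162,659 × 125%/7⌋ = $29,046; SL = ⌊$157,059/7⌋ = $22,437 → take DB $29,046. Book value $133,613.
Year 2: DB = ⌊$133,613 × 125%/7⌋ = $23,859; SL = ⌊$128,013/6⌋ = $21,335 → take DB $23,859. Book value $109,754.
Year 3: DB = ⌊$109,754 × 125%/7⌋ = $19,598; SL = ⌊$104,154/5⌋ = $20,830 → take SL $20,830. Book value $88,924.
Year 4: DB = ⌊$88,924 × 125%/7⌋ = $15,879; SL = ⌊$83,324/4⌋ = $20,831 → take SL $20,831. Book value $68,093.
Year 5: DB = ⌊$68,093 × 125%/7⌋ = $12,159; SL = ⌊$62,493/3⌋ = $20,831 → take SL $20,831. Book value $47,262.
Year 6: DB = ⌊$47,262 × 125%/7⌋ = $8,439; SL = ⌊$41,662/2⌋ = $20,831 → take SL $20,831. Book value $26,431.

$26,431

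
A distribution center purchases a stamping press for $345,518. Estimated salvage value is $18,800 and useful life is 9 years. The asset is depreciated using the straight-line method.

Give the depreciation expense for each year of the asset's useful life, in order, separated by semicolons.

Depreciable base = $345,518 − $18,800 = $326,718.
Annual expense = $326,718 / 9 = $36,302.
End of year 1: book value $309,216.
End of year 2: book value $272,914.
End of year 3: book value $236,612.
End of year 4: book value $200,310.
End of year 5: book value $164,008.
End of year 6: book value $127,706.
End of year 7: book value $91,404.
End of year 8: book value $55,102.
End of year 9: book value $18,800.

$36,302; $36,302; $36,302; $36,302; $36,302; $36,302; $36,302; $36,302; $36,302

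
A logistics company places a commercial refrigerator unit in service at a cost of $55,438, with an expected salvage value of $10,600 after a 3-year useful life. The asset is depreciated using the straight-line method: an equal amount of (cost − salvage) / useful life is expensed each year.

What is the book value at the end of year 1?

Depreciable base = $55,438 − $10,600 = $44,838.
Annual expense = $44,838 / 3 = $14,946.
End of year 1: book value $40,492.

$40,492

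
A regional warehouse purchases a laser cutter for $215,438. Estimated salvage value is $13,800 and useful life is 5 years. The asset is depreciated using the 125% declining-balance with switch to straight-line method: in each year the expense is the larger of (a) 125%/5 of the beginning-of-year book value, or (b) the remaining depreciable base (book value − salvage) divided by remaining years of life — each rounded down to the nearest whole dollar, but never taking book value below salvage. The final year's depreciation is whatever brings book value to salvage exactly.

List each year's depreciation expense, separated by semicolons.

Depreciable base = $215,438 − $13,800 = $201,638.
Year 1: DB = ⌊$215,438 × 125%/5⌋ = $53,859; SL = ⌊$201,638/5⌋ = $40,327 → take DB $53,859. Book value $161,579.
Year 2: DB = ⌊$161,579 × 125%/5⌋ = $40,394; SL = ⌊$147,779/4⌋ = $36,944 → take DB $40,394. Book value $121,185.
Year 3: DB = ⌊$121,185 × 125%/5⌋ = $30,296; SL = ⌊$107,385/3⌋ = $35,795 → take SL $35,795. Book value $85,390.
Year 4: DB = ⌊$85,390 × 125%/5⌋ = $21,347; SL = ⌊$71,590/2⌋ = $35,795 → take SL $35,795. Book value $49,595.
Year 5 (final): $49,595 − $13,800 = $35,795. Book value $13,800.

$53,859; $40,394; $35,795; $35,795; $35,795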